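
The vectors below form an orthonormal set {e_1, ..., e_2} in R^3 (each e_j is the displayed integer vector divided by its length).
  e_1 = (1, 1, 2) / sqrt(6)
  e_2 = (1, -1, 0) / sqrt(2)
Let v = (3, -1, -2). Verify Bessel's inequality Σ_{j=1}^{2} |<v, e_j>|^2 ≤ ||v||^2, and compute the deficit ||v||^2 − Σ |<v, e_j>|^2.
Σ |<v, e_j>|^2 = 26/3; ||v||^2 = 14; deficit = 16/3

Write each e_j = u_j / sqrt(<u_j, u_j>) where u_j is the displayed integer vector. Then <v, e_j> = <v, u_j> / sqrt(<u_j, u_j>), so |<v, e_j>|^2 = <v, u_j>^2 / <u_j, u_j>.
Coefficients: <v, e_1> = -2/sqrt(6), <v, e_2> = 4/sqrt(2).
Square and sum: Σ |<v, e_j>|^2 = 26/3.
Compute ||v||^2 = v·v = 14.
Deficit = 14 − 26/3 = 16/3 ≥ 0, confirming Bessel's inequality. (The deficit equals ||v − Σ <v,e_j> e_j||^2, the squared distance from v to span{e_j}.)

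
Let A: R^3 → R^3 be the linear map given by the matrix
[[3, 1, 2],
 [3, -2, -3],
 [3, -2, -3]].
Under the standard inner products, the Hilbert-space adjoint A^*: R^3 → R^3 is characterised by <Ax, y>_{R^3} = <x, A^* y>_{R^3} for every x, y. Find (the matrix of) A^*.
A^* = A^T =
[[3, 3, 3],
 [1, -2, -2],
 [2, -3, -3]]

For real matrices with standard dot products, the defining identity <Ax, y> = <x, A^* y> gives (Ax)^T y = x^T (A^*) y, i.e. x^T A^T y = x^T (A^*) y. Since this holds for all x, y, we must have A^* = A^T. Therefore
A^* =
[[3, 3, 3],
 [1, -2, -2],
 [2, -3, -3]].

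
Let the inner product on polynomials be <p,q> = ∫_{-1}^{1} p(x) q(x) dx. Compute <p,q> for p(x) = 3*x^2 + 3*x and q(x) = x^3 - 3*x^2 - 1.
<p,q> = -22/5

Expand the product: p(x)·q(x) = 3*x^5 - 6*x^4 - 9*x^3 - 3*x^2 - 3*x.
∫_{-1}^{1} of each monomial x^k gives [2/(k+1) if k even, 0 if k odd]. Integrating term-by-term (or equivalently evaluating the antiderivative F(x) = x^6/2 - 6*x^5/5 - 9*x^4/4 - x^3 - 3*x^2/2 at the endpoints):
  F(1) − F(−1) = -109/20 − (-21/20) = -22/5.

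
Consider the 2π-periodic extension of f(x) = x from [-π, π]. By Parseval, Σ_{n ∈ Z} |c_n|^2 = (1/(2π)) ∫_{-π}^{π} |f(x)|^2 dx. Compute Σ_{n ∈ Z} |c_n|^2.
Σ |c_n|^2 = π^2/3

Expand and integrate term by term over [-π, π]:
  ∫ (x)^2 dx = 1·(2π^3/3); ∫ 2·1·(0)·x dx = 0 (odd integrand); ∫ 0^2 dx = 0·2π.
So (1/(2π)) ∫_{-π}^{π} (x)^2 dx = 1π^2/3 + 0 = π^2/3.
Parseval ⇒ Σ |c_n|^2 = π^2/3.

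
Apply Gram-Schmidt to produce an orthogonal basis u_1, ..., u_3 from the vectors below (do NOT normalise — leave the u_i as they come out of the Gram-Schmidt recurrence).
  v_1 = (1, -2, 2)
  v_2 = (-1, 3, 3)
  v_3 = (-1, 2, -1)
Orthogonal basis:
  u_1 = (1, -2, 2)
  u_2 = (-8/9, 25/9, 29/9)
  u_3 = (-6/85, -1/34, 1/170)

Apply the Gram-Schmidt recurrence
  u_1 = v_1
  u_i = v_i − Σ_{j<i} ((v_i · u_j) / (u_j · u_j)) · u_j.

Step by step this gives:
  u_1 = (1, -2, 2)
  u_2 = (-8/9, 25/9, 29/9)
  u_3 = (-6/85, -1/34, 1/170)

Orthogonality check:
  u_2 · u_1 = 0 (should be 0)
  u_3 · u_1 = 0 (should be 0)
  u_3 · u_2 = 0 (should be 0)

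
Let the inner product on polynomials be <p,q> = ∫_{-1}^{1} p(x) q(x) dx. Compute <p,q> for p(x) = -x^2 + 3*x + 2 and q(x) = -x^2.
<p,q> = -14/15

Expand the product: p(x)·q(x) = x^4 - 3*x^3 - 2*x^2.
∫_{-1}^{1} of each monomial x^k gives [2/(k+1) if k even, 0 if k odd]. Integrating term-by-term (or equivalently evaluating the antiderivative F(x) = x^5/5 - 3*x^4/4 - 2*x^3/3 at the endpoints):
  F(1) − F(−1) = -73/60 − (-17/60) = -14/15.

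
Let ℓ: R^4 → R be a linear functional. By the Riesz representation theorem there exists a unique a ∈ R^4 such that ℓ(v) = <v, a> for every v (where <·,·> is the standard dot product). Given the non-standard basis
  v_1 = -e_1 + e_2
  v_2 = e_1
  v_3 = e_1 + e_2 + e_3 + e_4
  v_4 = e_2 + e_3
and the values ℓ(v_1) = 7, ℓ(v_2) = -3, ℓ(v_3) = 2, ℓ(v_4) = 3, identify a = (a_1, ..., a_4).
a = (-3, 4, -1, 2)

Write a = (a_1, ..., a_4) in the standard basis. For each basis vector v_i, ℓ(v_i) = <v_i, a> is a linear equation in the a_j's. Collect the n equations into a matrix system V a = ℓ, where row i of V is v_i (expressed in the standard basis). Since V is invertible (lower-triangular with 1s on the diagonal, up to permutation), solve by back-substitution:
  V =
[[-1, 1, 0, 0],
 [1, 0, 0, 0],
 [1, 1, 1, 1],
 [0, 1, 1, 0]]
  V a = (7, -3, 2, 3)
Solving gives a = (-3, 4, -1, 2).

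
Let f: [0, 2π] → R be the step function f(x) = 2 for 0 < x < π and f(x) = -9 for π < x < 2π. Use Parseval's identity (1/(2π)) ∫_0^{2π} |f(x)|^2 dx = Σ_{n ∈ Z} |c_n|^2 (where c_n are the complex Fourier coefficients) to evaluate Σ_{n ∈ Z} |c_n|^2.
Σ |c_n|^2 = 85/2

Parseval equates the L^2 energy of f (normalised by 1/(2π)) with the ℓ^2 sum of its Fourier coefficients: (1/(2π)) ∫_0^{2π} |f|^2 = Σ |c_n|^2.
Compute the left side: (1/(2π)) [∫_0^π 2^2 dx + ∫_π^{2π} (-9)^2 dx] = (1/(2π)) · (4π + 81π) = (4 + 81)/2 = 85/2.
So Σ_{n ∈ Z} |c_n|^2 = 85/2.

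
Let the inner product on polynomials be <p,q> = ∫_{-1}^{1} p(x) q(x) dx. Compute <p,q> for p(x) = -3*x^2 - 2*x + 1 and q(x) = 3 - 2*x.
<p,q> = 8/3

Expand the product: p(x)·q(x) = 6*x^3 - 5*x^2 - 8*x + 3.
∫_{-1}^{1} of each monomial x^k gives [2/(k+1) if k even, 0 if k odd]. Integrating term-by-term (or equivalently evaluating the antiderivative F(x) = 3*x^4/2 - 5*x^3/3 - 4*x^2 + 3*x at the endpoints):
  F(1) − F(−1) = -7/6 − (-23/6) = 8/3.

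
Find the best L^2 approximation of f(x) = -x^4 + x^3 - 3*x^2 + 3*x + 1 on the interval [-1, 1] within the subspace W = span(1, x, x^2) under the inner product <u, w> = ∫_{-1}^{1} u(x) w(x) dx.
g(x) = -27*x^2/7 + 18*x/5 + 38/35

The best approximation g ∈ W is the orthogonal projection of f onto W. Writing g = a_0 + a_1 x + a_2 x^2, the coefficients solve the normal equations G · a = b where
  G_{ij} = <φ_i, φ_j> and b_i = <f, φ_i>, with φ_0 = 1, φ_1 = x, φ_2 = x^2.
G =
  [2, 0, 2/3]
  [0, 2/3, 0]
  [2/3, 0, 2/5],
b = (-2/5, 12/5, -86/105).
Solving gives a_0 = 38/35, a_1 = 18/5, a_2 = -27/7, so
  g(x) = -27*x^2/7 + 18*x/5 + 38/35.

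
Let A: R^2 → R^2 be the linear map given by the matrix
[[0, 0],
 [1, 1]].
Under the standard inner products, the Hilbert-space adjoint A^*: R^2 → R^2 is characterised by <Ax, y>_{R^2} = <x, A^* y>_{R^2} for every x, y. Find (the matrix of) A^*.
A^* = A^T =
[[0, 1],
 [0, 1]]

For real matrices with standard dot products, the defining identity <Ax, y> = <x, A^* y> gives (Ax)^T y = x^T (A^*) y, i.e. x^T A^T y = x^T (A^*) y. Since this holds for all x, y, we must have A^* = A^T. Therefore
A^* =
[[0, 1],
 [0, 1]].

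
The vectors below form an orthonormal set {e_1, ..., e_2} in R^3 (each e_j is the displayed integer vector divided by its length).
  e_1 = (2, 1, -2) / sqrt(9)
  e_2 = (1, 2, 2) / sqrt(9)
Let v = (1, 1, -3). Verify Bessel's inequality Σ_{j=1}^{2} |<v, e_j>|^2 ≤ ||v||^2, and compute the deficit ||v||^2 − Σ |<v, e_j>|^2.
Σ |<v, e_j>|^2 = 10; ||v||^2 = 11; deficit = 1

Write each e_j = u_j / sqrt(<u_j, u_j>) where u_j is the displayed integer vector. Then <v, e_j> = <v, u_j> / sqrt(<u_j, u_j>), so |<v, e_j>|^2 = <v, u_j>^2 / <u_j, u_j>.
Coefficients: <v, e_1> = 9/sqrt(9), <v, e_2> = -3/sqrt(9).
Square and sum: Σ |<v, e_j>|^2 = 10.
Compute ||v||^2 = v·v = 11.
Deficit = 11 − 10 = 1 ≥ 0, confirming Bessel's inequality. (The deficit equals ||v − Σ <v,e_j> e_j||^2, the squared distance from v to span{e_j}.)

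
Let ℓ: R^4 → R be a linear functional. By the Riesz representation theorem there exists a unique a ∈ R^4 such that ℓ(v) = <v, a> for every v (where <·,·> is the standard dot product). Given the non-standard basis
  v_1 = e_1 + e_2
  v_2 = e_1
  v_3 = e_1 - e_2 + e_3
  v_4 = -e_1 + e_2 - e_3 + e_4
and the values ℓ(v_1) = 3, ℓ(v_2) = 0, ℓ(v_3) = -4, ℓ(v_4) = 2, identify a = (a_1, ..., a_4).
a = (0, 3, -1, -2)

Write a = (a_1, ..., a_4) in the standard basis. For each basis vector v_i, ℓ(v_i) = <v_i, a> is a linear equation in the a_j's. Collect the n equations into a matrix system V a = ℓ, where row i of V is v_i (expressed in the standard basis). Since V is invertible (lower-triangular with 1s on the diagonal, up to permutation), solve by back-substitution:
  V =
[[1, 1, 0, 0],
 [1, 0, 0, 0],
 [1, -1, 1, 0],
 [-1, 1, -1, 1]]
  V a = (3, 0, -4, 2)
Solving gives a = (0, 3, -1, -2).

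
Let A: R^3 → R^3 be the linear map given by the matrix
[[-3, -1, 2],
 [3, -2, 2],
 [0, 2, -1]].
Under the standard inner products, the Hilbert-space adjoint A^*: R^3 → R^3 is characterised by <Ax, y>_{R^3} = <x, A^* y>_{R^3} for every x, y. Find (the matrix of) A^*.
A^* = A^T =
[[-3, 3, 0],
 [-1, -2, 2],
 [2, 2, -1]]

For real matrices with standard dot products, the defining identity <Ax, y> = <x, A^* y> gives (Ax)^T y = x^T (A^*) y, i.e. x^T A^T y = x^T (A^*) y. Since this holds for all x, y, we must have A^* = A^T. Therefore
A^* =
[[-3, 3, 0],
 [-1, -2, 2],
 [2, 2, -1]].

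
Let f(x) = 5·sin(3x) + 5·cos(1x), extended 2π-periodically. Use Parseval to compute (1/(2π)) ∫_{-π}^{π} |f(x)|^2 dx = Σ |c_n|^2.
Σ |c_n|^2 = 25

Expand |f|^2 and use orthogonality of {sin(nx), cos(mx)} on [-π, π]:
  ∫_{-π}^{π} sin(nx)^2 dx = π, ∫ cos(mx)^2 dx = π, and cross terms integrate to 0.
So ∫_{-π}^{π} f(x)^2 dx = 5^2 · π + 5^2 · π = (25 + 25)π.
Divide by 2π: (25 + 25)/2 = 25.
By Parseval, this equals Σ |c_n|^2.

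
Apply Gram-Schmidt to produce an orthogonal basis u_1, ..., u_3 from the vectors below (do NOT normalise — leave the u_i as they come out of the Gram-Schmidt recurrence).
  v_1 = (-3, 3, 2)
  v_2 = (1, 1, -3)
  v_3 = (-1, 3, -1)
Orthogonal basis:
  u_1 = (-3, 3, 2)
  u_2 = (2/11, 20/11, -27/11)
  u_3 = (22/103, 14/103, 12/103)

Apply the Gram-Schmidt recurrence
  u_1 = v_1
  u_i = v_i − Σ_{j<i} ((v_i · u_j) / (u_j · u_j)) · u_j.

Step by step this gives:
  u_1 = (-3, 3, 2)
  u_2 = (2/11, 20/11, -27/11)
  u_3 = (22/103, 14/103, 12/103)

Orthogonality check:
  u_2 · u_1 = 0 (should be 0)
  u_3 · u_1 = 0 (should be 0)
  u_3 · u_2 = 0 (should be 0)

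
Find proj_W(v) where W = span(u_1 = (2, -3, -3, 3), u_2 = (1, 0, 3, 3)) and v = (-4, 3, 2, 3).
proj_W(v) = (-23/65, 96/65, 219/65, 27/65)

Set up U = [u_1 | ... | u_2] ∈ R^(4×2). The projector onto W = col(U) is P = U (U^T U)^(-1) U^T.
Compute U^T U =
  [31, 2]
  [2, 19],
and U^T v = (-14, 11).
Solve U^T U · c = U^T v for the coefficients: c = (-32/65, 41/65). The projection is proj_W(v) = U c.
Check: (v - proj_W(v)) · u_1 = 0  (should be 0).
Check: (v - proj_W(v)) · u_2 = 0  (should be 0).
Result: proj_W(v) = (-23/65, 96/65, 219/65, 27/65).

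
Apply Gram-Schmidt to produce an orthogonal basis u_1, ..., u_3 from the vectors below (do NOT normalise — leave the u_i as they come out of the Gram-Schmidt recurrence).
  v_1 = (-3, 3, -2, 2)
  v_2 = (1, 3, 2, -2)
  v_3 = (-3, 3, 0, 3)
Orthogonal basis:
  u_1 = (-3, 3, -2, 2)
  u_2 = (10/13, 42/13, 24/13, -24/13)
  u_3 = (-9/29, -3/29, 48/29, 39/29)

Apply the Gram-Schmidt recurrence
  u_1 = v_1
  u_i = v_i − Σ_{j<i} ((v_i · u_j) / (u_j · u_j)) · u_j.

Step by step this gives:
  u_1 = (-3, 3, -2, 2)
  u_2 = (10/13, 42/13, 24/13, -24/13)
  u_3 = (-9/29, -3/29, 48/29, 39/29)

Orthogonality check:
  u_2 · u_1 = 0 (should be 0)
  u_3 · u_1 = 0 (should be 0)
  u_3 · u_2 = 0 (should be 0)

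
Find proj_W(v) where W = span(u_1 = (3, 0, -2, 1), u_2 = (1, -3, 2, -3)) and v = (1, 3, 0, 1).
proj_W(v) = (1/51, 23/17, -62/51, 77/51)

Set up U = [u_1 | ... | u_2] ∈ R^(4×2). The projector onto W = col(U) is P = U (U^T U)^(-1) U^T.
Compute U^T U =
  [14, -4]
  [-4, 23],
and U^T v = (4, -11).
Solve U^T U · c = U^T v for the coefficients: c = (8/51, -23/51). The projection is proj_W(v) = U c.
Check: (v - proj_W(v)) · u_1 = 0  (should be 0).
Check: (v - proj_W(v)) · u_2 = 0  (should be 0).
Result: proj_W(v) = (1/51, 23/17, -62/51, 77/51).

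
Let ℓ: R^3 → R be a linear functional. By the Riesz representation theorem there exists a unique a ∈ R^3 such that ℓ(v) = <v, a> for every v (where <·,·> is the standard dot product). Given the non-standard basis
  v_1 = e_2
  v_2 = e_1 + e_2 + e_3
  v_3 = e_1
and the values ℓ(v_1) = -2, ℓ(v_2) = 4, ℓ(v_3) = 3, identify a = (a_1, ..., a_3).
a = (3, -2, 3)

Write a = (a_1, ..., a_3) in the standard basis. For each basis vector v_i, ℓ(v_i) = <v_i, a> is a linear equation in the a_j's. Collect the n equations into a matrix system V a = ℓ, where row i of V is v_i (expressed in the standard basis). Since V is invertible (lower-triangular with 1s on the diagonal, up to permutation), solve by back-substitution:
  V =
[[0, 1, 0],
 [1, 1, 1],
 [1, 0, 0]]
  V a = (-2, 4, 3)
Solving gives a = (3, -2, 3).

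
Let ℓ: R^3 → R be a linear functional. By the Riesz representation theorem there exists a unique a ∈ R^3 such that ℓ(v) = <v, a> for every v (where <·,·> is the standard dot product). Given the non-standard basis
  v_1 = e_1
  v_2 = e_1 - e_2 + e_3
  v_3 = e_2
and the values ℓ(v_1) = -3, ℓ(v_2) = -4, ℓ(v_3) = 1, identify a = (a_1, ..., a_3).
a = (-3, 1, 0)

Write a = (a_1, ..., a_3) in the standard basis. For each basis vector v_i, ℓ(v_i) = <v_i, a> is a linear equation in the a_j's. Collect the n equations into a matrix system V a = ℓ, where row i of V is v_i (expressed in the standard basis). Since V is invertible (lower-triangular with 1s on the diagonal, up to permutation), solve by back-substitution:
  V =
[[1, 0, 0],
 [1, -1, 1],
 [0, 1, 0]]
  V a = (-3, -4, 1)
Solving gives a = (-3, 1, 0).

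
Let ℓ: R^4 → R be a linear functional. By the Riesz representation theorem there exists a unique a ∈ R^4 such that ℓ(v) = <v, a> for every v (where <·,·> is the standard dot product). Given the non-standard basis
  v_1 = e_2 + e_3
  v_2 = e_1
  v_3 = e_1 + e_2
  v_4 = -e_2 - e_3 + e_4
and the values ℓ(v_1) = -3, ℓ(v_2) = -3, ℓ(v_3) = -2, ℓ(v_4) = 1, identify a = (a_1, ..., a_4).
a = (-3, 1, -4, -2)

Write a = (a_1, ..., a_4) in the standard basis. For each basis vector v_i, ℓ(v_i) = <v_i, a> is a linear equation in the a_j's. Collect the n equations into a matrix system V a = ℓ, where row i of V is v_i (expressed in the standard basis). Since V is invertible (lower-triangular with 1s on the diagonal, up to permutation), solve by back-substitution:
  V =
[[0, 1, 1, 0],
 [1, 0, 0, 0],
 [1, 1, 0, 0],
 [0, -1, -1, 1]]
  V a = (-3, -3, -2, 1)
Solving gives a = (-3, 1, -4, -2).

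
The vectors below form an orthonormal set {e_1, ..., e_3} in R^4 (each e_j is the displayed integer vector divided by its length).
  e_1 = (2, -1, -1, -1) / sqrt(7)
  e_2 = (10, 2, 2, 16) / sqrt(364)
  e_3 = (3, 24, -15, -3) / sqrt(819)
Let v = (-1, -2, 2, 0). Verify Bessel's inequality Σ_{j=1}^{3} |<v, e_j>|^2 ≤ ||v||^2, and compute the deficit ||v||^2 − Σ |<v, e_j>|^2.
Σ |<v, e_j>|^2 = 62/7; ||v||^2 = 9; deficit = 1/7

Write each e_j = u_j / sqrt(<u_j, u_j>) where u_j is the displayed integer vector. Then <v, e_j> = <v, u_j> / sqrt(<u_j, u_j>), so |<v, e_j>|^2 = <v, u_j>^2 / <u_j, u_j>.
Coefficients: <v, e_1> = -2/sqrt(7), <v, e_2> = -10/sqrt(364), <v, e_3> = -81/sqrt(819).
Square and sum: Σ |<v, e_j>|^2 = 62/7.
Compute ||v||^2 = v·v = 9.
Deficit = 9 − 62/7 = 1/7 ≥ 0, confirming Bessel's inequality. (The deficit equals ||v − Σ <v,e_j> e_j||^2, the squared distance from v to span{e_j}.)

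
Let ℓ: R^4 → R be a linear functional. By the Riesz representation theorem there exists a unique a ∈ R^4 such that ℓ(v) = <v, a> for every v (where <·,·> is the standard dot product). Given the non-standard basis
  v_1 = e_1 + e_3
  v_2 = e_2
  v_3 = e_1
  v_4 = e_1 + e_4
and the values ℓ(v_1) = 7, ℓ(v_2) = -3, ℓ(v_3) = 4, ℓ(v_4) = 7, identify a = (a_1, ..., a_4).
a = (4, -3, 3, 3)

Write a = (a_1, ..., a_4) in the standard basis. For each basis vector v_i, ℓ(v_i) = <v_i, a> is a linear equation in the a_j's. Collect the n equations into a matrix system V a = ℓ, where row i of V is v_i (expressed in the standard basis). Since V is invertible (lower-triangular with 1s on the diagonal, up to permutation), solve by back-substitution:
  V =
[[1, 0, 1, 0],
 [0, 1, 0, 0],
 [1, 0, 0, 0],
 [1, 0, 0, 1]]
  V a = (7, -3, 4, 7)
Solving gives a = (4, -3, 3, 3).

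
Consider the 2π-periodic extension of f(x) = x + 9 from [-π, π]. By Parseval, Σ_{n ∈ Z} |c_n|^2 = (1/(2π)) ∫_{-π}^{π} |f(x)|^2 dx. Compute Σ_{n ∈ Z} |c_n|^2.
Σ |c_n|^2 = π^2/3 + 81

Expand and integrate term by term over [-π, π]:
  ∫ (x)^2 dx = 1·(2π^3/3); ∫ 2·1·(9)·x dx = 0 (odd integrand); ∫ 9^2 dx = 81·2π.
So (1/(2π)) ∫_{-π}^{π} (x + 9)^2 dx = 1π^2/3 + 81 = π^2/3 + 81.
Parseval ⇒ Σ |c_n|^2 = π^2/3 + 81.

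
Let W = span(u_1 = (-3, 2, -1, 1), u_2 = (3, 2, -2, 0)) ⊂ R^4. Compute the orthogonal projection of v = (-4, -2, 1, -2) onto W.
proj_W(v) = (-143/41, -224/123, 479/246, 31/246)

Set up U = [u_1 | ... | u_2] ∈ R^(4×2). The projector onto W = col(U) is P = U (U^T U)^(-1) U^T.
Compute U^T U =
  [15, -3]
  [-3, 17],
and U^T v = (5, -18).
Solve U^T U · c = U^T v for the coefficients: c = (31/246, -85/82). The projection is proj_W(v) = U c.
Check: (v - proj_W(v)) · u_1 = 0  (should be 0).
Check: (v - proj_W(v)) · u_2 = 0  (should be 0).
Result: proj_W(v) = (-143/41, -224/123, 479/246, 31/246).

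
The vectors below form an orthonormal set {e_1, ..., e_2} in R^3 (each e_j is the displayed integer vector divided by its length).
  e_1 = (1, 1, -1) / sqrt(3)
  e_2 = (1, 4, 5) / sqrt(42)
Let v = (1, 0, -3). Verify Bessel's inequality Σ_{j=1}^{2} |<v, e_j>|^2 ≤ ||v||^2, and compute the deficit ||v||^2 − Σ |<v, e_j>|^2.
Σ |<v, e_j>|^2 = 10; ||v||^2 = 10; deficit = 0

Write each e_j = u_j / sqrt(<u_j, u_j>) where u_j is the displayed integer vector. Then <v, e_j> = <v, u_j> / sqrt(<u_j, u_j>), so |<v, e_j>|^2 = <v, u_j>^2 / <u_j, u_j>.
Coefficients: <v, e_1> = 4/sqrt(3), <v, e_2> = -14/sqrt(42).
Square and sum: Σ |<v, e_j>|^2 = 10.
Compute ||v||^2 = v·v = 10.
Deficit = 10 − 10 = 0 ≥ 0, confirming Bessel's inequality. (The deficit equals ||v − Σ <v,e_j> e_j||^2, the squared distance from v to span{e_j}.)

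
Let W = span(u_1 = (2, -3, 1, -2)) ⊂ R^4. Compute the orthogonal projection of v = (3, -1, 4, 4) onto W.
proj_W(v) = (5/9, -5/6, 5/18, -5/9)

Set up U = [u_1 | ... | u_1] ∈ R^(4×1). The projector onto W = col(U) is P = U (U^T U)^(-1) U^T.
Compute U^T U =
  [18],
and U^T v = (5).
Solve U^T U · c = U^T v for the coefficients: c = (5/18). The projection is proj_W(v) = U c.
Check: (v - proj_W(v)) · u_1 = 0  (should be 0).
Result: proj_W(v) = (5/9, -5/6, 5/18, -5/9).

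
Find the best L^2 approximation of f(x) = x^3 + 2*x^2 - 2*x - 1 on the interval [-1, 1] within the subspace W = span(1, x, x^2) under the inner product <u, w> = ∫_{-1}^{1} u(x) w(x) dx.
g(x) = 2*x^2 - 7*x/5 - 1

The best approximation g ∈ W is the orthogonal projection of f onto W. Writing g = a_0 + a_1 x + a_2 x^2, the coefficients solve the normal equations G · a = b where
  G_{ij} = <φ_i, φ_j> and b_i = <f, φ_i>, with φ_0 = 1, φ_1 = x, φ_2 = x^2.
G =
  [2, 0, 2/3]
  [0, 2/3, 0]
  [2/3, 0, 2/5],
b = (-2/3, -14/15, 2/15).
Solving gives a_0 = -1, a_1 = -7/5, a_2 = 2, so
  g(x) = 2*x^2 - 7*x/5 - 1.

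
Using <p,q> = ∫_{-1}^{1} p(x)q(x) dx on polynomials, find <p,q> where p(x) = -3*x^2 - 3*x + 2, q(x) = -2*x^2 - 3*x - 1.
<p,q> = 56/15

Expand the product: p(x)·q(x) = 6*x^4 + 15*x^3 + 8*x^2 - 3*x - 2.
∫_{-1}^{1} of each monomial x^k gives [2/(k+1) if k even, 0 if k odd]. Integrating term-by-term (or equivalently evaluating the antiderivative F(x) = 6*x^5/5 + 15*x^4/4 + 8*x^3/3 - 3*x^2/2 - 2*x at the endpoints):
  F(1) − F(−1) = 247/60 − (23/60) = 56/15.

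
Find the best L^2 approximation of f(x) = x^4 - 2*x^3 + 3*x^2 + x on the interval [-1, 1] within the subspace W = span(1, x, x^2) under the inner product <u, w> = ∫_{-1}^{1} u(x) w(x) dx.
g(x) = 27*x^2/7 - x/5 - 3/35

The best approximation g ∈ W is the orthogonal projection of f onto W. Writing g = a_0 + a_1 x + a_2 x^2, the coefficients solve the normal equations G · a = b where
  G_{ij} = <φ_i, φ_j> and b_i = <f, φ_i>, with φ_0 = 1, φ_1 = x, φ_2 = x^2.
G =
  [2, 0, 2/3]
  [0, 2/3, 0]
  [2/3, 0, 2/5],
b = (12/5, -2/15, 52/35).
Solving gives a_0 = -3/35, a_1 = -1/5, a_2 = 27/7, so
  g(x) = 27*x^2/7 - x/5 - 3/35.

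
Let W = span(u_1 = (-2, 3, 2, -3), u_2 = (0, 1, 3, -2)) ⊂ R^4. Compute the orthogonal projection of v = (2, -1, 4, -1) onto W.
proj_W(v) = (2, -1, 4, -1)

Set up U = [u_1 | ... | u_2] ∈ R^(4×2). The projector onto W = col(U) is P = U (U^T U)^(-1) U^T.
Compute U^T U =
  [26, 15]
  [15, 14],
and U^T v = (4, 13).
Solve U^T U · c = U^T v for the coefficients: c = (-1, 2). The projection is proj_W(v) = U c.
Check: (v - proj_W(v)) · u_1 = 0  (should be 0).
Check: (v - proj_W(v)) · u_2 = 0  (should be 0).
Result: proj_W(v) = (2, -1, 4, -1).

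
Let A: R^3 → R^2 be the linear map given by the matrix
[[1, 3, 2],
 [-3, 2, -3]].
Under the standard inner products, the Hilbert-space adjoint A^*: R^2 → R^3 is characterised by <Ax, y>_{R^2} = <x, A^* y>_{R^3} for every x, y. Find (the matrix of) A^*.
A^* = A^T =
[[1, -3],
 [3, 2],
 [2, -3]]

For real matrices with standard dot products, the defining identity <Ax, y> = <x, A^* y> gives (Ax)^T y = x^T (A^*) y, i.e. x^T A^T y = x^T (A^*) y. Since this holds for all x, y, we must have A^* = A^T. Therefore
A^* =
[[1, -3],
 [3, 2],
 [2, -3]].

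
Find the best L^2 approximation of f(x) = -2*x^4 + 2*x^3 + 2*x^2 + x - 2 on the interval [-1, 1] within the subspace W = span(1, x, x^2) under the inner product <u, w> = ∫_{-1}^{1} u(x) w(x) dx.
g(x) = 2*x^2/7 + 11*x/5 - 64/35

The best approximation g ∈ W is the orthogonal projection of f onto W. Writing g = a_0 + a_1 x + a_2 x^2, the coefficients solve the normal equations G · a = b where
  G_{ij} = <φ_i, φ_j> and b_i = <f, φ_i>, with φ_0 = 1, φ_1 = x, φ_2 = x^2.
G =
  [2, 0, 2/3]
  [0, 2/3, 0]
  [2/3, 0, 2/5],
b = (-52/15, 22/15, -116/105).
Solving gives a_0 = -64/35, a_1 = 11/5, a_2 = 2/7, so
  g(x) = 2*x^2/7 + 11*x/5 - 64/35.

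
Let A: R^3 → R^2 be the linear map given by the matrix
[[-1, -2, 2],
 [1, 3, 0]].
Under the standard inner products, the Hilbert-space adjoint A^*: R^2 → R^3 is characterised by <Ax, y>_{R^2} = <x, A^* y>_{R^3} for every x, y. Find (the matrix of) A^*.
A^* = A^T =
[[-1, 1],
 [-2, 3],
 [2, 0]]

For real matrices with standard dot products, the defining identity <Ax, y> = <x, A^* y> gives (Ax)^T y = x^T (A^*) y, i.e. x^T A^T y = x^T (A^*) y. Since this holds for all x, y, we must have A^* = A^T. Therefore
A^* =
[[-1, 1],
 [-2, 3],
 [2, 0]].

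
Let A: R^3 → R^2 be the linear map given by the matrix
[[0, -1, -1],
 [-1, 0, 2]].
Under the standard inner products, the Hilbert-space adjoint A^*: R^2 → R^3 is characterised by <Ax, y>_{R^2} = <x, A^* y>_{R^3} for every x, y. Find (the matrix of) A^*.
A^* = A^T =
[[0, -1],
 [-1, 0],
 [-1, 2]]

For real matrices with standard dot products, the defining identity <Ax, y> = <x, A^* y> gives (Ax)^T y = x^T (A^*) y, i.e. x^T A^T y = x^T (A^*) y. Since this holds for all x, y, we must have A^* = A^T. Therefore
A^* =
[[0, -1],
 [-1, 0],
 [-1, 2]].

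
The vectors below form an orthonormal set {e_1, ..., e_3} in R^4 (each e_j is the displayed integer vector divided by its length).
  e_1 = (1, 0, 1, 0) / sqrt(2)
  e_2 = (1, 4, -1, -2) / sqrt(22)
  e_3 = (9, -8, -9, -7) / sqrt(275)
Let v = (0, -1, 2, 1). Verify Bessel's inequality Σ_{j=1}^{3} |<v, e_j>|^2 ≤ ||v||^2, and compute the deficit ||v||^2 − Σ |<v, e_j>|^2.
Σ |<v, e_j>|^2 = 149/25; ||v||^2 = 6; deficit = 1/25

Write each e_j = u_j / sqrt(<u_j, u_j>) where u_j is the displayed integer vector. Then <v, e_j> = <v, u_j> / sqrt(<u_j, u_j>), so |<v, e_j>|^2 = <v, u_j>^2 / <u_j, u_j>.
Coefficients: <v, e_1> = 2/sqrt(2), <v, e_2> = -8/sqrt(22), <v, e_3> = -17/sqrt(275).
Square and sum: Σ |<v, e_j>|^2 = 149/25.
Compute ||v||^2 = v·v = 6.
Deficit = 6 − 149/25 = 1/25 ≥ 0, confirming Bessel's inequality. (The deficit equals ||v − Σ <v,e_j> e_j||^2, the squared distance from v to span{e_j}.)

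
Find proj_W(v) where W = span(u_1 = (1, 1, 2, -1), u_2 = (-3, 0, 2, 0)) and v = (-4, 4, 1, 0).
proj_W(v) = (-46/15, 2/15, 12/5, -2/15)

Set up U = [u_1 | ... | u_2] ∈ R^(4×2). The projector onto W = col(U) is P = U (U^T U)^(-1) U^T.
Compute U^T U =
  [7, 1]
  [1, 13],
and U^T v = (2, 14).
Solve U^T U · c = U^T v for the coefficients: c = (2/15, 16/15). The projection is proj_W(v) = U c.
Check: (v - proj_W(v)) · u_1 = 0  (should be 0).
Check: (v - proj_W(v)) · u_2 = 0  (should be 0).
Result: proj_W(v) = (-46/15, 2/15, 12/5, -2/15).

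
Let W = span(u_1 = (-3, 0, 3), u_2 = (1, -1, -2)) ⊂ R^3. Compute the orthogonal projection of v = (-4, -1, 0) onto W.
proj_W(v) = (-3, -2, 1)

Set up U = [u_1 | ... | u_2] ∈ R^(3×2). The projector onto W = col(U) is P = U (U^T U)^(-1) U^T.
Compute U^T U =
  [18, -9]
  [-9, 6],
and U^T v = (12, -3).
Solve U^T U · c = U^T v for the coefficients: c = (5/3, 2). The projection is proj_W(v) = U c.
Check: (v - proj_W(v)) · u_1 = 0  (should be 0).
Check: (v - proj_W(v)) · u_2 = 0  (should be 0).
Result: proj_W(v) = (-3, -2, 1).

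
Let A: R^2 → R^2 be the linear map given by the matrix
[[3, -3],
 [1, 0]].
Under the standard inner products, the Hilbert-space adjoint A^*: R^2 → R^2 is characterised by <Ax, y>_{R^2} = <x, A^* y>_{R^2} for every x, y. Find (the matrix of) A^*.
A^* = A^T =
[[3, 1],
 [-3, 0]]

For real matrices with standard dot products, the defining identity <Ax, y> = <x, A^* y> gives (Ax)^T y = x^T (A^*) y, i.e. x^T A^T y = x^T (A^*) y. Since this holds for all x, y, we must have A^* = A^T. Therefore
A^* =
[[3, 1],
 [-3, 0]].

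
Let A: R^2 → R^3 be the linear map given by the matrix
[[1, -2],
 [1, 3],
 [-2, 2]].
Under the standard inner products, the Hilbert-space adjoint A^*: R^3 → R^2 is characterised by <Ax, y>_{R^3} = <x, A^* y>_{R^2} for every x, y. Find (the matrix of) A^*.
A^* = A^T =
[[1, 1, -2],
 [-2, 3, 2]]

For real matrices with standard dot products, the defining identity <Ax, y> = <x, A^* y> gives (Ax)^T y = x^T (A^*) y, i.e. x^T A^T y = x^T (A^*) y. Since this holds for all x, y, we must have A^* = A^T. Therefore
A^* =
[[1, 1, -2],
 [-2, 3, 2]].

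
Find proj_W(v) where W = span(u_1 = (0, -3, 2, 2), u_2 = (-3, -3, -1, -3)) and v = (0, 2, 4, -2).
proj_W(v) = (198/475, 354/475, -2/25, 94/475)

Set up U = [u_1 | ... | u_2] ∈ R^(4×2). The projector onto W = col(U) is P = U (U^T U)^(-1) U^T.
Compute U^T U =
  [17, 1]
  [1, 28],
and U^T v = (-2, -4).
Solve U^T U · c = U^T v for the coefficients: c = (-52/475, -66/475). The projection is proj_W(v) = U c.
Check: (v - proj_W(v)) · u_1 = 0  (should be 0).
Check: (v - proj_W(v)) · u_2 = 0  (should be 0).
Result: proj_W(v) = (198/475, 354/475, -2/25, 94/475).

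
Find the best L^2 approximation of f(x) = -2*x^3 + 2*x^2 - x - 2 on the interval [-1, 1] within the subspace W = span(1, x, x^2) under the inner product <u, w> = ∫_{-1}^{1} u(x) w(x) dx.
g(x) = 2*x^2 - 11*x/5 - 2

The best approximation g ∈ W is the orthogonal projection of f onto W. Writing g = a_0 + a_1 x + a_2 x^2, the coefficients solve the normal equations G · a = b where
  G_{ij} = <φ_i, φ_j> and b_i = <f, φ_i>, with φ_0 = 1, φ_1 = x, φ_2 = x^2.
G =
  [2, 0, 2/3]
  [0, 2/3, 0]
  [2/3, 0, 2/5],
b = (-8/3, -22/15, -8/15).
Solving gives a_0 = -2, a_1 = -11/5, a_2 = 2, so
  g(x) = 2*x^2 - 11*x/5 - 2.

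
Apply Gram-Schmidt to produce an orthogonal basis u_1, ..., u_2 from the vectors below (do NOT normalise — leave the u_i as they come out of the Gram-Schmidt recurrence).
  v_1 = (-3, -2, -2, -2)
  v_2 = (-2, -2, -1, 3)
Orthogonal basis:
  u_1 = (-3, -2, -2, -2)
  u_2 = (-8/7, -10/7, -3/7, 25/7)

Apply the Gram-Schmidt recurrence
  u_1 = v_1
  u_i = v_i − Σ_{j<i} ((v_i · u_j) / (u_j · u_j)) · u_j.

Step by step this gives:
  u_1 = (-3, -2, -2, -2)
  u_2 = (-8/7, -10/7, -3/7, 25/7)

Orthogonality check:
  u_2 · u_1 = 0 (should be 0)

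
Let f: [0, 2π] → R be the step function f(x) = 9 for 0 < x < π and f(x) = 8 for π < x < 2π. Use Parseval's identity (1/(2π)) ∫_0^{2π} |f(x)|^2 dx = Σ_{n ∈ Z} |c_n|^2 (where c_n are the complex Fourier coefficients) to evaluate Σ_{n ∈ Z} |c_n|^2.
Σ |c_n|^2 = 145/2

Parseval equates the L^2 energy of f (normalised by 1/(2π)) with the ℓ^2 sum of its Fourier coefficients: (1/(2π)) ∫_0^{2π} |f|^2 = Σ |c_n|^2.
Compute the left side: (1/(2π)) [∫_0^π 9^2 dx + ∫_π^{2π} 8^2 dx] = (1/(2π)) · (81π + 64π) = (81 + 64)/2 = 145/2.
So Σ_{n ∈ Z} |c_n|^2 = 145/2.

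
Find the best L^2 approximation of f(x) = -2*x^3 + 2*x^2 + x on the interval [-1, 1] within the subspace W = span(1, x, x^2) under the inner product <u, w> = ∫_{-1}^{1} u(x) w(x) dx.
g(x) = 2*x^2 - x/5

The best approximation g ∈ W is the orthogonal projection of f onto W. Writing g = a_0 + a_1 x + a_2 x^2, the coefficients solve the normal equations G · a = b where
  G_{ij} = <φ_i, φ_j> and b_i = <f, φ_i>, with φ_0 = 1, φ_1 = x, φ_2 = x^2.
G =
  [2, 0, 2/3]
  [0, 2/3, 0]
  [2/3, 0, 2/5],
b = (4/3, -2/15, 4/5).
Solving gives a_0 = 0, a_1 = -1/5, a_2 = 2, so
  g(x) = 2*x^2 - x/5.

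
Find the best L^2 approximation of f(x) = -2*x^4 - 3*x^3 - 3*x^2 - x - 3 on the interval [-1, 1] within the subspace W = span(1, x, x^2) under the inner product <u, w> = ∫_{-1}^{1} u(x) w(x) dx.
g(x) = -33*x^2/7 - 14*x/5 - 99/35

The best approximation g ∈ W is the orthogonal projection of f onto W. Writing g = a_0 + a_1 x + a_2 x^2, the coefficients solve the normal equations G · a = b where
  G_{ij} = <φ_i, φ_j> and b_i = <f, φ_i>, with φ_0 = 1, φ_1 = x, φ_2 = x^2.
G =
  [2, 0, 2/3]
  [0, 2/3, 0]
  [2/3, 0, 2/5],
b = (-44/5, -28/15, -132/35).
Solving gives a_0 = -99/35, a_1 = -14/5, a_2 = -33/7, so
  g(x) = -33*x^2/7 - 14*x/5 - 99/35.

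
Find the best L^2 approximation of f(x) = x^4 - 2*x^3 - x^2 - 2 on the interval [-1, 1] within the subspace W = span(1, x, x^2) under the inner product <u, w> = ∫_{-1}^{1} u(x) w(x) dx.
g(x) = -x^2/7 - 6*x/5 - 73/35

The best approximation g ∈ W is the orthogonal projection of f onto W. Writing g = a_0 + a_1 x + a_2 x^2, the coefficients solve the normal equations G · a = b where
  G_{ij} = <φ_i, φ_j> and b_i = <f, φ_i>, with φ_0 = 1, φ_1 = x, φ_2 = x^2.
G =
  [2, 0, 2/3]
  [0, 2/3, 0]
  [2/3, 0, 2/5],
b = (-64/15, -4/5, -152/105).
Solving gives a_0 = -73/35, a_1 = -6/5, a_2 = -1/7, so
  g(x) = -x^2/7 - 6*x/5 - 73/35.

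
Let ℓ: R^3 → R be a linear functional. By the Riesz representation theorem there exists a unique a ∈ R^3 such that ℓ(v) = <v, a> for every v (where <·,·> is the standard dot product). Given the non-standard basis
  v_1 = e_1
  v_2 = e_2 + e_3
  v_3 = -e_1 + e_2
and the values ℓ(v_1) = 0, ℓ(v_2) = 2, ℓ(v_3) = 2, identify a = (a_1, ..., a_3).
a = (0, 2, 0)

Write a = (a_1, ..., a_3) in the standard basis. For each basis vector v_i, ℓ(v_i) = <v_i, a> is a linear equation in the a_j's. Collect the n equations into a matrix system V a = ℓ, where row i of V is v_i (expressed in the standard basis). Since V is invertible (lower-triangular with 1s on the diagonal, up to permutation), solve by back-substitution:
  V =
[[1, 0, 0],
 [0, 1, 1],
 [-1, 1, 0]]
  V a = (0, 2, 2)
Solving gives a = (0, 2, 0).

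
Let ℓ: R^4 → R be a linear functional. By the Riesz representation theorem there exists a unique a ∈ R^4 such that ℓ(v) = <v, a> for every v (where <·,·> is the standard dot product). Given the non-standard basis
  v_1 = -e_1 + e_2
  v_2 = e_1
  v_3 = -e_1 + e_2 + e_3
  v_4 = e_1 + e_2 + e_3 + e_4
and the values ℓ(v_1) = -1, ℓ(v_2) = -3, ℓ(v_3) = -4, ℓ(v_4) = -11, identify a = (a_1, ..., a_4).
a = (-3, -4, -3, -1)

Write a = (a_1, ..., a_4) in the standard basis. For each basis vector v_i, ℓ(v_i) = <v_i, a> is a linear equation in the a_j's. Collect the n equations into a matrix system V a = ℓ, where row i of V is v_i (expressed in the standard basis). Since V is invertible (lower-triangular with 1s on the diagonal, up to permutation), solve by back-substitution:
  V =
[[-1, 1, 0, 0],
 [1, 0, 0, 0],
 [-1, 1, 1, 0],
 [1, 1, 1, 1]]
  V a = (-1, -3, -4, -11)
Solving gives a = (-3, -4, -3, -1).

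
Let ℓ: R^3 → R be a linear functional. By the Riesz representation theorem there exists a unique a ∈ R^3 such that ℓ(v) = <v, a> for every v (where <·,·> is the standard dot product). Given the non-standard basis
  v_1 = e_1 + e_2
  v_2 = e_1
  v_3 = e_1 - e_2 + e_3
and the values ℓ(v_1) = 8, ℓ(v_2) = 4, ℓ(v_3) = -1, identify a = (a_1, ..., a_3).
a = (4, 4, -1)

Write a = (a_1, ..., a_3) in the standard basis. For each basis vector v_i, ℓ(v_i) = <v_i, a> is a linear equation in the a_j's. Collect the n equations into a matrix system V a = ℓ, where row i of V is v_i (expressed in the standard basis). Since V is invertible (lower-triangular with 1s on the diagonal, up to permutation), solve by back-substitution:
  V =
[[1, 1, 0],
 [1, 0, 0],
 [1, -1, 1]]
  V a = (8, 4, -1)
Solving gives a = (4, 4, -1).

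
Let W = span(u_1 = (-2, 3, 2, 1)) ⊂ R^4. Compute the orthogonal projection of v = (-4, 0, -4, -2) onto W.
proj_W(v) = (2/9, -1/3, -2/9, -1/9)

Set up U = [u_1 | ... | u_1] ∈ R^(4×1). The projector onto W = col(U) is P = U (U^T U)^(-1) U^T.
Compute U^T U =
  [18],
and U^T v = (-2).
Solve U^T U · c = U^T v for the coefficients: c = (-1/9). The projection is proj_W(v) = U c.
Check: (v - proj_W(v)) · u_1 = 0  (should be 0).
Result: proj_W(v) = (2/9, -1/3, -2/9, -1/9).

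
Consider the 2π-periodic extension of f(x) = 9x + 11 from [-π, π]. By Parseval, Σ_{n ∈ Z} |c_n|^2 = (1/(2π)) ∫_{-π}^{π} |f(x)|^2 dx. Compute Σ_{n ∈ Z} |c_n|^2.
Σ |c_n|^2 = 27π^2 + 121

Expand and integrate term by term over [-π, π]:
  ∫ (9x)^2 dx = 81·(2π^3/3); ∫ 2·9·(11)·x dx = 0 (odd integrand); ∫ 11^2 dx = 121·2π.
So (1/(2π)) ∫_{-π}^{π} (9x + 11)^2 dx = 81π^2/3 + 121 = 27π^2 + 121.
Parseval ⇒ Σ |c_n|^2 = 27π^2 + 121.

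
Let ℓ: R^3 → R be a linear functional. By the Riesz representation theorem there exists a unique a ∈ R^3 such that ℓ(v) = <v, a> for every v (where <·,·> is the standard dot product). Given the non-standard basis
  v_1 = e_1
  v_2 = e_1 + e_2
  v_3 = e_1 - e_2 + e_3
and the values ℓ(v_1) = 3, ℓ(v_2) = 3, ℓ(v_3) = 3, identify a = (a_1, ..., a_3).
a = (3, 0, 0)

Write a = (a_1, ..., a_3) in the standard basis. For each basis vector v_i, ℓ(v_i) = <v_i, a> is a linear equation in the a_j's. Collect the n equations into a matrix system V a = ℓ, where row i of V is v_i (expressed in the standard basis). Since V is invertible (lower-triangular with 1s on the diagonal, up to permutation), solve by back-substitution:
  V =
[[1, 0, 0],
 [1, 1, 0],
 [1, -1, 1]]
  V a = (3, 3, 3)
Solving gives a = (3, 0, 0).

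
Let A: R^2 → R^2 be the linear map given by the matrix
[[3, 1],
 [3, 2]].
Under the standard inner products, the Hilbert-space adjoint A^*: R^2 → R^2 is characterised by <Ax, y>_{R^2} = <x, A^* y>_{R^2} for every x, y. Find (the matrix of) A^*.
A^* = A^T =
[[3, 3],
 [1, 2]]

For real matrices with standard dot products, the defining identity <Ax, y> = <x, A^* y> gives (Ax)^T y = x^T (A^*) y, i.e. x^T A^T y = x^T (A^*) y. Since this holds for all x, y, we must have A^* = A^T. Therefore
A^* =
[[3, 3],
 [1, 2]].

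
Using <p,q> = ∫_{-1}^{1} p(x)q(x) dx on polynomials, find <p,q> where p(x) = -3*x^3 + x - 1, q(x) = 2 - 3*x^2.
<p,q> = -2

Expand the product: p(x)·q(x) = 9*x^5 - 9*x^3 + 3*x^2 + 2*x - 2.
∫_{-1}^{1} of each monomial x^k gives [2/(k+1) if k even, 0 if k odd]. Integrating term-by-term (or equivalently evaluating the antiderivative F(x) = 3*x^6/2 - 9*x^4/4 + x^3 + x^2 - 2*x at the endpoints):
  F(1) − F(−1) = -3/4 − (5/4) = -2.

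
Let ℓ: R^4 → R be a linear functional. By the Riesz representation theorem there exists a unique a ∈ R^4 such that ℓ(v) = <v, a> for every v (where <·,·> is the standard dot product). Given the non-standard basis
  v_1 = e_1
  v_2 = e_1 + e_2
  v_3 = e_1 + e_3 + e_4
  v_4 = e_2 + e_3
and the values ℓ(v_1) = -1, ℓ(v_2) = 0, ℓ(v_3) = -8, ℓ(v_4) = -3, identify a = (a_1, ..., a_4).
a = (-1, 1, -4, -3)

Write a = (a_1, ..., a_4) in the standard basis. For each basis vector v_i, ℓ(v_i) = <v_i, a> is a linear equation in the a_j's. Collect the n equations into a matrix system V a = ℓ, where row i of V is v_i (expressed in the standard basis). Since V is invertible (lower-triangular with 1s on the diagonal, up to permutation), solve by back-substitution:
  V =
[[1, 0, 0, 0],
 [1, 1, 0, 0],
 [1, 0, 1, 1],
 [0, 1, 1, 0]]
  V a = (-1, 0, -8, -3)
Solving gives a = (-1, 1, -4, -3).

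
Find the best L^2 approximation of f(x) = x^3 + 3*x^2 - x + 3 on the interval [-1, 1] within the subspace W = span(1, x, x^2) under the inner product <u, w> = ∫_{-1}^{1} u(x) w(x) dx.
g(x) = 3*x^2 - 2*x/5 + 3

The best approximation g ∈ W is the orthogonal projection of f onto W. Writing g = a_0 + a_1 x + a_2 x^2, the coefficients solve the normal equations G · a = b where
  G_{ij} = <φ_i, φ_j> and b_i = <f, φ_i>, with φ_0 = 1, φ_1 = x, φ_2 = x^2.
G =
  [2, 0, 2/3]
  [0, 2/3, 0]
  [2/3, 0, 2/5],
b = (8, -4/15, 16/5).
Solving gives a_0 = 3, a_1 = -2/5, a_2 = 3, so
  g(x) = 3*x^2 - 2*x/5 + 3.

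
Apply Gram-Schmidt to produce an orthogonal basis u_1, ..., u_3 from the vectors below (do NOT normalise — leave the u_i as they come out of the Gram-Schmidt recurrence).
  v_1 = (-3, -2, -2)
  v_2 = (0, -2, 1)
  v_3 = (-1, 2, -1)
Orthogonal basis:
  u_1 = (-3, -2, -2)
  u_2 = (6/17, -30/17, 21/17)
  u_3 = (-4/9, 2/9, 4/9)

Apply the Gram-Schmidt recurrence
  u_1 = v_1
  u_i = v_i − Σ_{j<i} ((v_i · u_j) / (u_j · u_j)) · u_j.

Step by step this gives:
  u_1 = (-3, -2, -2)
  u_2 = (6/17, -30/17, 21/17)
  u_3 = (-4/9, 2/9, 4/9)

Orthogonality check:
  u_2 · u_1 = 0 (should be 0)
  u_3 · u_1 = 0 (should be 0)
  u_3 · u_2 = 0 (should be 0)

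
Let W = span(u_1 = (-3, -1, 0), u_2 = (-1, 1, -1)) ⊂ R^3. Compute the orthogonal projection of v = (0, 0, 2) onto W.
proj_W(v) = (4/13, -12/13, 10/13)

Set up U = [u_1 | ... | u_2] ∈ R^(3×2). The projector onto W = col(U) is P = U (U^T U)^(-1) U^T.
Compute U^T U =
  [10, 2]
  [2, 3],
and U^T v = (0, -2).
Solve U^T U · c = U^T v for the coefficients: c = (2/13, -10/13). The projection is proj_W(v) = U c.
Check: (v - proj_W(v)) · u_1 = 0  (should be 0).
Check: (v - proj_W(v)) · u_2 = 0  (should be 0).
Result: proj_W(v) = (4/13, -12/13, 10/13).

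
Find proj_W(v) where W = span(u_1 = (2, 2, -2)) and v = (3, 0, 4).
proj_W(v) = (-1/3, -1/3, 1/3)

Set up U = [u_1 | ... | u_1] ∈ R^(3×1). The projector onto W = col(U) is P = U (U^T U)^(-1) U^T.
Compute U^T U =
  [12],
and U^T v = (-2).
Solve U^T U · c = U^T v for the coefficients: c = (-1/6). The projection is proj_W(v) = U c.
Check: (v - proj_W(v)) · u_1 = 0  (should be 0).
Result: proj_W(v) = (-1/3, -1/3, 1/3).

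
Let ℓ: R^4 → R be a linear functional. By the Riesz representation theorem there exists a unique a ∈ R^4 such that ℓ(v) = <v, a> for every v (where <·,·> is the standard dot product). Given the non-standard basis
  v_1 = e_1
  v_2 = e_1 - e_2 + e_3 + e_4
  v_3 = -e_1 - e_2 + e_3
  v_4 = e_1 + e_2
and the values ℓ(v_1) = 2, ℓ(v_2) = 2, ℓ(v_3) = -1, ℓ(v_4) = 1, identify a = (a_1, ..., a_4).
a = (2, -1, 0, -1)

Write a = (a_1, ..., a_4) in the standard basis. For each basis vector v_i, ℓ(v_i) = <v_i, a> is a linear equation in the a_j's. Collect the n equations into a matrix system V a = ℓ, where row i of V is v_i (expressed in the standard basis). Since V is invertible (lower-triangular with 1s on the diagonal, up to permutation), solve by back-substitution:
  V =
[[1, 0, 0, 0],
 [1, -1, 1, 1],
 [-1, -1, 1, 0],
 [1, 1, 0, 0]]
  V a = (2, 2, -1, 1)
Solving gives a = (2, -1, 0, -1).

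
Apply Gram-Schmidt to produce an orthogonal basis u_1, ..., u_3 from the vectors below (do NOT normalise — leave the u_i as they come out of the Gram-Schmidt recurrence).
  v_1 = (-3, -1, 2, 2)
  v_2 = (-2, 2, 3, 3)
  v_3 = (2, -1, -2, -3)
Orthogonal basis:
  u_1 = (-3, -1, 2, 2)
  u_2 = (2/3, 26/9, 11/9, 11/9)
  u_3 = (-7/106, 5/106, 49/106, -57/106)

Apply the Gram-Schmidt recurrence
  u_1 = v_1
  u_i = v_i − Σ_{j<i} ((v_i · u_j) / (u_j · u_j)) · u_j.

Step by step this gives:
  u_1 = (-3, -1, 2, 2)
  u_2 = (2/3, 26/9, 11/9, 11/9)
  u_3 = (-7/106, 5/106, 49/106, -57/106)

Orthogonality check:
  u_2 · u_1 = 0 (should be 0)
  u_3 · u_1 = 0 (should be 0)
  u_3 · u_2 = 0 (should be 0)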